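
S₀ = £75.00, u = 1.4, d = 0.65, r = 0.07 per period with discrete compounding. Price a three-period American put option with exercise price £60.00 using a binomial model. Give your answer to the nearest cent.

£7.56

Risk-neutral probability p = (1 + 0.07 − 0.65)/(1.4 − 0.65) = 0.4200/0.7500 = 0.5600
Terminal stock prices: S_uuu = 205.8, S_uud = 95.55, S_udd = 44.36, S_ddd = 20.6
Terminal payoffs (K − S): max(-145.8, 0) = 0, max(-35.55, 0) = 0, max(15.64, 0) = 15.64, max(39.4, 0) = 39.4
Node uu (S = 147): continuation = 1/1.07·[0.5600·0.0000 + 0.4400·0.0000] = 0.0000; exercise value = 0.0000 ≤ continuation, so V_uu = 0.0000
Node ud (S = 68.25): continuation = 1/1.07·[0.5600·0.0000 + 0.4400·15.6375] = 6.4304; exercise value = 0.0000 ≤ continuation, so V_ud = 6.4304
Node dd (S = 31.69): continuation = 1/1.07·[0.5600·15.6375 + 0.4400·39.4031] = 24.3873; exercise value = 28.3125 > continuation, so V_dd = 28.3125 (exercise)
Node u (S = 105): continuation = 1/1.07·[0.5600·0.0000 + 0.4400·6.4304] = 2.6443; exercise value = 0.0000 ≤ continuation, so V_u = 2.6443
Node d (S = 48.75): continuation = 1/1.07·[0.5600·6.4304 + 0.4400·28.3125] = 15.0080; exercise value = 11.2500 ≤ continuation, so V_d = 15.0080
Node 0 (S = 75): continuation = 1/1.07·[0.5600·2.6443 + 0.4400·15.0080] = 7.5554; exercise value = 0.0000 ≤ continuation, so V_0 = 7.5554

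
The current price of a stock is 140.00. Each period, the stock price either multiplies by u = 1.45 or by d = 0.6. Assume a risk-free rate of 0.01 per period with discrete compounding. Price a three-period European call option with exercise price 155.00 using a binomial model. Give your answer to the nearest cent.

37.19

Risk-neutral probability p = (1 + 0.01 − 0.6)/(1.45 − 0.6) = 0.4100/0.8500 = 0.4824
Terminal stock prices: S_uuu = 426.8, S_uud = 176.6, S_udd = 73.08, S_ddd = 30.24
Terminal payoffs (S − K): max(271.8, 0) = 271.8, max(21.61, 0) = 21.61, max(-81.92, 0) = 0, max(-124.8, 0) = 0
Node uu (S = 294.4): V_uu = 1/1.01·[0.4824·271.8075 + 0.5176·21.6100] = 140.8847
Node ud (S = 121.8): V_ud = 1/1.01·[0.4824·21.6100 + 0.5176·0.0000] = 10.3204
Node dd (S = 50.4): V_dd = 1/1.01·[0.4824·0.0000 + 0.5176·0.0000] = 0.0000
Node u (S = 203): V_u = 1/1.01·[0.4824·140.8847 + 0.5176·10.3204] = 72.5727
Node d (S = 84): V_d = 1/1.01·[0.4824·10.3204 + 0.5176·0.0000] = 4.9288
Node 0 (S = 140): V_0 = 1/1.01·[0.4824·72.5727 + 0.5176·4.9288] = 37.1852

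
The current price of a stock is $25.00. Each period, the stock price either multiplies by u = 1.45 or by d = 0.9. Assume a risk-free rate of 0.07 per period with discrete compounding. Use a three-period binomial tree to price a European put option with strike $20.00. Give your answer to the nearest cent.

$0.48

Risk-neutral probability p = (1 + 0.07 − 0.9)/(1.45 − 0.9) = 0.1700/0.5500 = 0.3091
Terminal stock prices: S_uuu = 76.22, S_uud = 47.31, S_udd = 29.36, S_ddd = 18.23
Terminal payoffs (K − S): max(-56.22, 0) = 0, max(-27.31, 0) = 0, max(-9.363, 0) = 0, max(1.775, 0) = 1.775
Node uu (S = 52.56): V_uu = 1/1.07·[0.3091·0.0000 + 0.6909·0.0000] = 0.0000
Node ud (S = 32.62): V_ud = 1/1.07·[0.3091·0.0000 + 0.6909·0.0000] = 0.0000
Node dd (S = 20.25): V_dd = 1/1.07·[0.3091·0.0000 + 0.6909·1.7750] = 1.1461
Node u (S = 36.25): V_u = 1/1.07·[0.3091·0.0000 + 0.6909·0.0000] = 0.0000
Node d (S = 22.5): V_d = 1/1.07·[0.3091·0.0000 + 0.6909·1.1461] = 0.7401
Node 0 (S = 25): V_0 = 1/1.07·[0.3091·0.0000 + 0.6909·0.7401] = 0.4779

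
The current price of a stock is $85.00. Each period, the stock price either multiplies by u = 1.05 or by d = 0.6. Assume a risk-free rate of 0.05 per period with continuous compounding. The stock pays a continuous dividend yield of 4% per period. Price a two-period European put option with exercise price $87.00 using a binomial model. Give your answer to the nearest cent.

$5.30

Per-period risk-free factor R = e^0.05 = 1.0513; dividend-adjusted growth = e^(0.05−0.04) = 1.0101.
Risk-neutral probability p = (1.0101 − 0.6)/(1.05 − 0.6) = 0.4101/0.4500 = 0.9112
Terminal stock prices: S_uu = 93.71, S_ud = 53.55, S_dd = 30.6
Terminal payoffs (K − S): max(-6.713, 0) = 0, max(33.45, 0) = 33.45, max(56.4, 0) = 56.4
Node u (S = 89.25): V_u = e^(−0.05)·[0.9112·0.0000 + 0.0888·33.4500] = 2.8248
Node d (S = 51): V_d = e^(−0.05)·[0.9112·33.4500 + 0.0888·56.4000] = 33.7567
Node 0 (S = 85): V_0 = e^(−0.05)·[0.9112·2.8248 + 0.0888·33.7567] = 5.2991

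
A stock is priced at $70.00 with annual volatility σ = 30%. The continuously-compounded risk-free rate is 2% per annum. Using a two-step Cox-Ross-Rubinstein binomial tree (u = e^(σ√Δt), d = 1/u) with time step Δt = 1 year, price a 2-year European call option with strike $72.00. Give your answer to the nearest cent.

CRR parameters: u = e^(σ√Δt) = e^(0.3·√1) = 1.3499, d = 1/u = 0.7408
Per-period rate: rΔt = 0.02·1 = 0.02, so R = e^0.02 = 1.0202
Risk-neutral probability p = (e^0.02 − 0.7408)/(1.3499 − 0.7408) = 0.2794/0.6090 = 0.4587
Terminal stock prices: S_uu = 127.5, S_ud = 70, S_dd = 38.42
Terminal payoffs (S − K): max(55.55, 0) = 55.55, max(-2, 0) = 0, max(-33.58, 0) = 0
Node u (S = 94.49): V_u = e^(−0.02)·[0.4587·55.5483 + 0.5413·0.0000] = 24.9769
Node d (S = 51.86): V_d = e^(−0.02)·[0.4587·0.0000 + 0.5413·0.0000] = 0.0000
Node 0 (S = 70): V_0 = e^(−0.02)·[0.4587·24.9769 + 0.5413·0.0000] = 11.2307

$11.23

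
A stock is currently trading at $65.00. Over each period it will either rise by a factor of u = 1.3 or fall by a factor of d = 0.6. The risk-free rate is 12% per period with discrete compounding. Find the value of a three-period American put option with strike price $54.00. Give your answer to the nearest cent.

Risk-neutral probability p = (1 + 0.12 − 0.6)/(1.3 − 0.6) = 0.5200/0.7000 = 0.7429
Terminal stock prices: S_uuu = 142.8, S_uud = 65.91, S_udd = 30.42, S_ddd = 14.04
Terminal payoffs (K − S): max(-88.81, 0) = 0, max(-11.91, 0) = 0, max(23.58, 0) = 23.58, max(39.96, 0) = 39.96
Node uu (S = 109.9): continuation = 1/1.12·[0.7429·0.0000 + 0.2571·0.0000] = 0.0000; exercise value = 0.0000 ≤ continuation, so V_uu = 0.0000
Node ud (S = 50.7): continuation = 1/1.12·[0.7429·0.0000 + 0.2571·23.5800] = 5.4138; exercise value = 3.3000 ≤ continuation, so V_ud = 5.4138
Node dd (S = 23.4): continuation = 1/1.12·[0.7429·23.5800 + 0.2571·39.9600] = 24.8143; exercise value = 30.6000 > continuation, so V_dd = 30.6000 (exercise)
Node u (S = 84.5): continuation = 1/1.12·[0.7429·0.0000 + 0.2571·5.4138] = 1.2430; exercise value = 0.0000 ≤ continuation, so V_u = 1.2430
Node d (S = 39): continuation = 1/1.12·[0.7429·5.4138 + 0.2571·30.6000] = 10.6163; exercise value = 15.0000 > continuation, so V_d = 15.0000 (exercise)
Node 0 (S = 65): continuation = 1/1.12·[0.7429·1.2430 + 0.2571·15.0000] = 4.2683; exercise value = 0.0000 ≤ continuation, so V_0 = 4.2683

$4.27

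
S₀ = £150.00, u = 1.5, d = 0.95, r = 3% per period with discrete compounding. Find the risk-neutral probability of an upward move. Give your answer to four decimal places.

Risk-neutral probability p = (1 + 0.03 − 0.95)/(1.5 − 0.95) = 0.0800/0.5500 = 0.1455

p = 0.1455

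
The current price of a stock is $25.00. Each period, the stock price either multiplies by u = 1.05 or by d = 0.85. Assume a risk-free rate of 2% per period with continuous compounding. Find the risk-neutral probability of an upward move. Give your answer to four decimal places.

Risk-neutral probability p = (e^0.02 − 0.85)/(1.05 − 0.85) = 0.1702/0.2000 = 0.8510

p = 0.8510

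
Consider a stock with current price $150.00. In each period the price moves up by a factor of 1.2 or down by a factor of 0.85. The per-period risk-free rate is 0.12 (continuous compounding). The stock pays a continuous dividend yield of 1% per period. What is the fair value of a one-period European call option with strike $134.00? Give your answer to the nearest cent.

$31.04

Per-period risk-free factor R = e^0.12 = 1.1275; dividend-adjusted growth = e^(0.12−0.01) = 1.1163.
Risk-neutral probability p = (1.1163 − 0.85)/(1.2 − 0.85) = 0.2663/0.3500 = 0.7608
Terminal stock prices: S_u = 180, S_d = 127.5
Terminal payoffs (S − K): max(46, 0) = 46, max(-6.5, 0) = 0
Node 0 (S = 150): V_0 = e^(−0.12)·[0.7608·46.0000 + 0.2392·0.0000] = 31.0392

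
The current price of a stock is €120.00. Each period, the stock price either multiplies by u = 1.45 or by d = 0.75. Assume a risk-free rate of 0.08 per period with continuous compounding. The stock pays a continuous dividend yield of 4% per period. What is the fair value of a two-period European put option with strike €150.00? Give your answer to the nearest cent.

Per-period risk-free factor R = e^0.08 = 1.0833; dividend-adjusted growth = e^(0.08−0.04) = 1.0408.
Risk-neutral probability p = (1.0408 − 0.75)/(1.45 − 0.75) = 0.2908/0.7000 = 0.4154
Terminal stock prices: S_uu = 252.3, S_ud = 130.5, S_dd = 67.5
Terminal payoffs (K − S): max(-102.3, 0) = 0, max(19.5, 0) = 19.5, max(82.5, 0) = 82.5
Node u (S = 174): V_u = e^(−0.08)·[0.4154·0.0000 + 0.5846·19.5000] = 10.5225
Node d (S = 90): V_d = e^(−0.08)·[0.4154·19.5000 + 0.5846·82.5000] = 51.9964
Node 0 (S = 120): V_0 = e^(−0.08)·[0.4154·10.5225 + 0.5846·51.9964] = 32.0933

€32.09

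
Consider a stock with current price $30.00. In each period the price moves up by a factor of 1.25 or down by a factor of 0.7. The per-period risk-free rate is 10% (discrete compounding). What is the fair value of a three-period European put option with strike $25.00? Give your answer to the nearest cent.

$1.03

Risk-neutral probability p = (1 + 0.1 − 0.7)/(1.25 − 0.7) = 0.4000/0.5500 = 0.7273
Terminal stock prices: S_uuu = 58.59, S_uud = 32.81, S_udd = 18.37, S_ddd = 10.29
Terminal payoffs (K − S): max(-33.59, 0) = 0, max(-7.812, 0) = 0, max(6.625, 0) = 6.625, max(14.71, 0) = 14.71
Node uu (S = 46.88): V_uu = 1/1.1·[0.7273·0.0000 + 0.2727·0.0000] = 0.0000
Node ud (S = 26.25): V_ud = 1/1.1·[0.7273·0.0000 + 0.2727·6.6250] = 1.6426
Node dd (S = 14.7): V_dd = 1/1.1·[0.7273·6.6250 + 0.2727·14.7100] = 8.0273
Node u (S = 37.5): V_u = 1/1.1·[0.7273·0.0000 + 0.2727·1.6426] = 0.4072
Node d (S = 21): V_d = 1/1.1·[0.7273·1.6426 + 0.2727·8.0273] = 3.0762
Node 0 (S = 30): V_0 = 1/1.1·[0.7273·0.4072 + 0.2727·3.0762] = 1.0320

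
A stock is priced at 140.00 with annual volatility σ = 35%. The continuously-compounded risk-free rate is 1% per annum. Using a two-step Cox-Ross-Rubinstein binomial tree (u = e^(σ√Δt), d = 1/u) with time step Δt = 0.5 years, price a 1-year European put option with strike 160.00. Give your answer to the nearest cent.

CRR parameters: u = e^(σ√Δt) = e^(0.35·√0.5) = 1.2808, d = 1/u = 0.7808
Per-period rate: rΔt = 0.01·0.5 = 0.005, so R = e^0.005 = 1.0050
Risk-neutral probability p = (e^0.005 − 0.7808)/(1.2808 − 0.7808) = 0.2243/0.5000 = 0.4485
Terminal stock prices: S_uu = 229.7, S_ud = 140, S_dd = 85.34
Terminal payoffs (K − S): max(-69.66, 0) = 0, max(20, 0) = 20, max(74.66, 0) = 74.66
Node u (S = 179.3): V_u = e^(−0.005)·[0.4485·0.0000 + 0.5515·20.0000] = 10.9757
Node d (S = 109.3): V_d = e^(−0.005)·[0.4485·20.0000 + 0.5515·74.6579] = 49.8956
Node 0 (S = 140): V_0 = e^(−0.005)·[0.4485·10.9757 + 0.5515·49.8956] = 32.2795

32.28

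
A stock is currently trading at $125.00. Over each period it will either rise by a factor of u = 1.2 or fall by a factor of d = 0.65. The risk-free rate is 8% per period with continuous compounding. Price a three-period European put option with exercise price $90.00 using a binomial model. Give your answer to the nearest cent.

Risk-neutral probability p = (e^0.08 − 0.65)/(1.2 − 0.65) = 0.4333/0.5500 = 0.7878
Terminal stock prices: S_uuu = 216, S_uud = 117, S_udd = 63.38, S_ddd = 34.33
Terminal payoffs (K − S): max(-126, 0) = 0, max(-27, 0) = 0, max(26.62, 0) = 26.62, max(55.67, 0) = 55.67
Node uu (S = 180): V_uu = e^(−0.08)·[0.7878·0.0000 + 0.2122·0.0000] = 0.0000
Node ud (S = 97.5): V_ud = e^(−0.08)·[0.7878·0.0000 + 0.2122·26.6250] = 5.2156
Node dd (S = 52.81): V_dd = e^(−0.08)·[0.7878·26.6250 + 0.2122·55.6719] = 30.2680
Node u (S = 150): V_u = e^(−0.08)·[0.7878·0.0000 + 0.2122·5.2156] = 1.0217
Node d (S = 81.25): V_d = e^(−0.08)·[0.7878·5.2156 + 0.2122·30.2680] = 9.7221
Node 0 (S = 125): V_0 = e^(−0.08)·[0.7878·1.0217 + 0.2122·9.7221] = 2.6475

$2.65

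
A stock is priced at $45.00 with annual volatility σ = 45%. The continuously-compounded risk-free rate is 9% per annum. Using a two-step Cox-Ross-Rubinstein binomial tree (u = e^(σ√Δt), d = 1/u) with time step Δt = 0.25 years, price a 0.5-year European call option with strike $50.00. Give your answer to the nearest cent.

CRR parameters: u = e^(σ√Δt) = e^(0.45·√0.25) = 1.2523, d = 1/u = 0.7985
Per-period rate: rΔt = 0.09·0.25 = 0.0225, so R = e^0.0225 = 1.0228
Risk-neutral probability p = (e^0.0225 − 0.7985)/(1.2523 − 0.7985) = 0.2242/0.4538 = 0.4941
Terminal stock prices: S_uu = 70.57, S_ud = 45, S_dd = 28.69
Terminal payoffs (S − K): max(20.57, 0) = 20.57, max(-5, 0) = 0, max(-21.31, 0) = 0
Node u (S = 56.35): V_u = e^(−0.0225)·[0.4941·20.5740 + 0.5059·0.0000] = 9.9400
Node d (S = 35.93): V_d = e^(−0.0225)·[0.4941·0.0000 + 0.5059·0.0000] = 0.0000
Node 0 (S = 45): V_0 = e^(−0.0225)·[0.4941·9.9400 + 0.5059·0.0000] = 4.8024

$4.80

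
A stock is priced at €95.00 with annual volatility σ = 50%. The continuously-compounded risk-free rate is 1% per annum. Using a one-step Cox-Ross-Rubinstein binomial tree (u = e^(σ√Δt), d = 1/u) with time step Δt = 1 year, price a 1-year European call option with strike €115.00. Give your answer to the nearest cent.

€15.96

CRR parameters: u = e^(σ√Δt) = e^(0.5·√1) = 1.6487, d = 1/u = 0.6065
Per-period rate: rΔt = 0.01·1 = 0.01, so R = e^0.01 = 1.0101
Risk-neutral probability p = (e^0.01 − 0.6065)/(1.6487 − 0.6065) = 0.4035/1.0422 = 0.3872
Terminal stock prices: S_u = 156.6, S_d = 57.62
Terminal payoffs (S − K): max(41.63, 0) = 41.63, max(-57.38, 0) = 0
Node 0 (S = 95): V_0 = e^(−0.01)·[0.3872·41.6285 + 0.6128·0.0000] = 15.9575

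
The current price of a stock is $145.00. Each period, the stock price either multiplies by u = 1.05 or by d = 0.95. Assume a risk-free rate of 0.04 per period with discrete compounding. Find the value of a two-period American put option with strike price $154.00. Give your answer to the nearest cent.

$9.00

Risk-neutral probability p = (1 + 0.04 − 0.95)/(1.05 − 0.95) = 0.0900/0.1000 = 0.9000
Terminal stock prices: S_uu = 159.9, S_ud = 144.6, S_dd = 130.9
Terminal payoffs (K − S): max(-5.863, 0) = 0, max(9.363, 0) = 9.363, max(23.14, 0) = 23.14
Node u (S = 152.2): continuation = 1/1.04·[0.9000·0.0000 + 0.1000·9.3625] = 0.9002; exercise value = 1.7500 > continuation, so V_u = 1.7500 (exercise)
Node d (S = 137.8): continuation = 1/1.04·[0.9000·9.3625 + 0.1000·23.1375] = 10.3269; exercise value = 16.2500 > continuation, so V_d = 16.2500 (exercise)
Node 0 (S = 145): continuation = 1/1.04·[0.9000·1.7500 + 0.1000·16.2500] = 3.0769; exercise value = 9.0000 > continuation, so V_0 = 9.0000 (exercise)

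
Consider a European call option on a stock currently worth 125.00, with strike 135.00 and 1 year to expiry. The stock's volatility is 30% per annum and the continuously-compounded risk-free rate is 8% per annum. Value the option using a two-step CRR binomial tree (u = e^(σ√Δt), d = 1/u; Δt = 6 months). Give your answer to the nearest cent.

CRR parameters: u = e^(σ√Δt) = e^(0.3·√0.5) = 1.2363, d = 1/u = 0.8089
Per-period rate: rΔt = 0.08·0.5 = 0.04, so R = e^0.04 = 1.0408
Risk-neutral probability p = (e^0.04 − 0.8089)/(1.2363 − 0.8089) = 0.2320/0.4275 = 0.5426
Terminal stock prices: S_uu = 191.1, S_ud = 125, S_dd = 81.78
Terminal payoffs (S − K): max(56.06, 0) = 56.06, max(-10, 0) = 0, max(-53.22, 0) = 0
Node u (S = 154.5): V_u = e^(−0.04)·[0.5426·56.0581 + 0.4574·0.0000] = 29.2266
Node d (S = 101.1): V_d = e^(−0.04)·[0.5426·0.0000 + 0.4574·0.0000] = 0.0000
Node 0 (S = 125): V_0 = e^(−0.04)·[0.5426·29.2266 + 0.4574·0.0000] = 15.2376

15.24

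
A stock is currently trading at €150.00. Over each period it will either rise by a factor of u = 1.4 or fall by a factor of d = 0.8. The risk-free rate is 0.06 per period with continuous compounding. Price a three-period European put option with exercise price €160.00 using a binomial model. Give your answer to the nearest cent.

Risk-neutral probability p = (e^0.06 − 0.8)/(1.4 − 0.8) = 0.2618/0.6000 = 0.4364
Terminal stock prices: S_uuu = 411.6, S_uud = 235.2, S_udd = 134.4, S_ddd = 76.8
Terminal payoffs (K − S): max(-251.6, 0) = 0, max(-75.2, 0) = 0, max(25.6, 0) = 25.6, max(83.2, 0) = 83.2
Node uu (S = 294): V_uu = e^(−0.06)·[0.4364·0.0000 + 0.5636·0.0000] = 0.0000
Node ud (S = 168): V_ud = e^(−0.06)·[0.4364·0.0000 + 0.5636·25.6000] = 13.5881
Node dd (S = 96): V_dd = e^(−0.06)·[0.4364·25.6000 + 0.5636·83.2000] = 54.6823
Node u (S = 210): V_u = e^(−0.06)·[0.4364·0.0000 + 0.5636·13.5881] = 7.2123
Node d (S = 120): V_d = e^(−0.06)·[0.4364·13.5881 + 0.5636·54.6823] = 34.6089
Node 0 (S = 150): V_0 = e^(−0.06)·[0.4364·7.2123 + 0.5636·34.6089] = 21.3340

€21.33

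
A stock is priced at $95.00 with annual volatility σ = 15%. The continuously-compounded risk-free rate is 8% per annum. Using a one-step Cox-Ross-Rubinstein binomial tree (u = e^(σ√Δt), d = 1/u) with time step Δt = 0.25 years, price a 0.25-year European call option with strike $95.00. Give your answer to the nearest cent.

CRR parameters: u = e^(σ√Δt) = e^(0.15·√0.25) = 1.0779, d = 1/u = 0.9277
Per-period rate: rΔt = 0.08·0.25 = 0.02, so R = e^0.02 = 1.0202
Risk-neutral probability p = (e^0.02 − 0.9277)/(1.0779 − 0.9277) = 0.0925/0.1501 = 0.6158
Terminal stock prices: S_u = 102.4, S_d = 88.14
Terminal payoffs (S − K): max(7.399, 0) = 7.399, max(-6.864, 0) = 0
Node 0 (S = 95): V_0 = e^(−0.02)·[0.6158·7.3990 + 0.3842·0.0000] = 4.4661

$4.47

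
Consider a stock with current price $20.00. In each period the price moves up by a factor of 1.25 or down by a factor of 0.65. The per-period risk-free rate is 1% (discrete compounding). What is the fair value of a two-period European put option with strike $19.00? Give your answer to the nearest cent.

$2.95

Risk-neutral probability p = (1 + 0.01 − 0.65)/(1.25 − 0.65) = 0.3600/0.6000 = 0.6000
Terminal stock prices: S_uu = 31.25, S_ud = 16.25, S_dd = 8.45
Terminal payoffs (K − S): max(-12.25, 0) = 0, max(2.75, 0) = 2.75, max(10.55, 0) = 10.55
Node u (S = 25): V_u = 1/1.01·[0.6000·0.0000 + 0.4000·2.7500] = 1.0891
Node d (S = 13): V_d = 1/1.01·[0.6000·2.7500 + 0.4000·10.5500] = 5.8119
Node 0 (S = 20): V_0 = 1/1.01·[0.6000·1.0891 + 0.4000·5.8119] = 2.9487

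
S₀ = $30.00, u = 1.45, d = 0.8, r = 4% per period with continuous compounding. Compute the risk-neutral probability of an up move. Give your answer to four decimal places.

p = 0.3705

Risk-neutral probability p = (e^0.04 − 0.8)/(1.45 − 0.8) = 0.2408/0.6500 = 0.3705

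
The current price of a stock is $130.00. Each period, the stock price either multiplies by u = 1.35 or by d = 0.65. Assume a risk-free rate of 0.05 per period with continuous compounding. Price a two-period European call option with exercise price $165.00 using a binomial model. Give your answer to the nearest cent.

$21.39

Risk-neutral probability p = (e^0.05 − 0.65)/(1.35 − 0.65) = 0.4013/0.7000 = 0.5732
Terminal stock prices: S_uu = 236.9, S_ud = 114.1, S_dd = 54.93
Terminal payoffs (S − K): max(71.93, 0) = 71.93, max(-50.92, 0) = 0, max(-110.1, 0) = 0
Node u (S = 175.5): V_u = e^(−0.05)·[0.5732·71.9250 + 0.4268·0.0000] = 39.2198
Node d (S = 84.5): V_d = e^(−0.05)·[0.5732·0.0000 + 0.4268·0.0000] = 0.0000
Node 0 (S = 130): V_0 = e^(−0.05)·[0.5732·39.2198 + 0.4268·0.0000] = 21.3860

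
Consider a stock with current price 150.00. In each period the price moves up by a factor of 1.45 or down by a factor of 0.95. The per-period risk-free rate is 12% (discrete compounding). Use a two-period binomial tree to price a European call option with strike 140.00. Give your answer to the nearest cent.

Risk-neutral probability p = (1 + 0.12 − 0.95)/(1.45 − 0.95) = 0.1700/0.5000 = 0.3400
Terminal stock prices: S_uu = 315.4, S_ud = 206.6, S_dd = 135.4
Terminal payoffs (S − K): max(175.4, 0) = 175.4, max(66.62, 0) = 66.62, max(-4.625, 0) = 0
Node u (S = 217.5): V_u = 1/1.12·[0.3400·175.3750 + 0.6600·66.6250] = 92.5000
Node d (S = 142.5): V_d = 1/1.12·[0.3400·66.6250 + 0.6600·0.0000] = 20.2254
Node 0 (S = 150): V_0 = 1/1.12·[0.3400·92.5000 + 0.6600·20.2254] = 39.9989

40.00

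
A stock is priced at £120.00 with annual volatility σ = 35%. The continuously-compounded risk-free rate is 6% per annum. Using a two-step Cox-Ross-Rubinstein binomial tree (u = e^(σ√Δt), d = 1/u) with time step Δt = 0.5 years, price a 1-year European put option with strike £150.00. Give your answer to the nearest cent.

CRR parameters: u = e^(σ√Δt) = e^(0.35·√0.5) = 1.2808, d = 1/u = 0.7808
Per-period rate: rΔt = 0.06·0.5 = 0.03, so R = e^0.03 = 1.0305
Risk-neutral probability p = (e^0.03 − 0.7808)/(1.2808 − 0.7808) = 0.2497/0.5000 = 0.4993
Terminal stock prices: S_uu = 196.9, S_ud = 120, S_dd = 73.15
Terminal payoffs (K − S): max(-46.85, 0) = 0, max(30, 0) = 30, max(76.85, 0) = 76.85
Node u (S = 153.7): V_u = e^(−0.03)·[0.4993·0.0000 + 0.5007·30.0000] = 14.5757
Node d (S = 93.69): V_d = e^(−0.03)·[0.4993·30.0000 + 0.5007·76.8496] = 51.8756
Node 0 (S = 120): V_0 = e^(−0.03)·[0.4993·14.5757 + 0.5007·51.8756] = 32.2674

£32.27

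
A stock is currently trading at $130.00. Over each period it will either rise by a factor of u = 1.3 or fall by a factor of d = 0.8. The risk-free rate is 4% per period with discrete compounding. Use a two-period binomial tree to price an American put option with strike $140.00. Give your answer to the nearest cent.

$19.11

Risk-neutral probability p = (1 + 0.04 − 0.8)/(1.3 − 0.8) = 0.2400/0.5000 = 0.4800
Terminal stock prices: S_uu = 219.7, S_ud = 135.2, S_dd = 83.2
Terminal payoffs (K − S): max(-79.7, 0) = 0, max(4.8, 0) = 4.8, max(56.8, 0) = 56.8
Node u (S = 169): continuation = 1/1.04·[0.4800·0.0000 + 0.5200·4.8000] = 2.4000; exercise value = 0.0000 ≤ continuation, so V_u = 2.4000
Node d (S = 104): continuation = 1/1.04·[0.4800·4.8000 + 0.5200·56.8000] = 30.6154; exercise value = 36.0000 > continuation, so V_d = 36.0000 (exercise)
Node 0 (S = 130): continuation = 1/1.04·[0.4800·2.4000 + 0.5200·36.0000] = 19.1077; exercise value = 10.0000 ≤ continuation, so V_0 = 19.1077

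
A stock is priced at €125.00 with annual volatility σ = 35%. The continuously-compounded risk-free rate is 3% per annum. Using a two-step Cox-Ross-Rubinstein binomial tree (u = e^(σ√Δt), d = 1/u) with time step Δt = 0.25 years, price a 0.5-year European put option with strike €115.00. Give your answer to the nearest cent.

CRR parameters: u = e^(σ√Δt) = e^(0.35·√0.25) = 1.1912, d = 1/u = 0.8395
Per-period rate: rΔt = 0.03·0.25 = 0.0075, so R = e^0.0075 = 1.0075
Risk-neutral probability p = (e^0.0075 − 0.8395)/(1.1912 − 0.8395) = 0.1681/0.3518 = 0.4778
Terminal stock prices: S_uu = 177.4, S_ud = 125, S_dd = 88.09
Terminal payoffs (K − S): max(-62.38, 0) = 0, max(-10, 0) = 0, max(26.91, 0) = 26.91
Node u (S = 148.9): V_u = e^(−0.0075)·[0.4778·0.0000 + 0.5222·0.0000] = 0.0000
Node d (S = 104.9): V_d = e^(−0.0075)·[0.4778·0.0000 + 0.5222·26.9140] = 13.9505
Node 0 (S = 125): V_0 = e^(−0.0075)·[0.4778·0.0000 + 0.5222·13.9505] = 7.2311

€7.23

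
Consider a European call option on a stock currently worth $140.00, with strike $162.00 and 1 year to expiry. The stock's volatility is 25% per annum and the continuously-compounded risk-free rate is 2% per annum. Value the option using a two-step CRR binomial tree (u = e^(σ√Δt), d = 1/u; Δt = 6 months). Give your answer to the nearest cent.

$8.59

CRR parameters: u = e^(σ√Δt) = e^(0.25·√0.5) = 1.1934, d = 1/u = 0.8380
Per-period rate: rΔt = 0.02·0.5 = 0.01, so R = e^0.01 = 1.0101
Risk-neutral probability p = (e^0.01 − 0.8380)/(1.1934 − 0.8380) = 0.1721/0.3554 = 0.4842
Terminal stock prices: S_uu = 199.4, S_ud = 140, S_dd = 98.31
Terminal payoffs (S − K): max(37.38, 0) = 37.38, max(-22, 0) = 0, max(-63.69, 0) = 0
Node u (S = 167.1): V_u = e^(−0.01)·[0.4842·37.3767 + 0.5158·0.0000] = 17.9177
Node d (S = 117.3): V_d = e^(−0.01)·[0.4842·0.0000 + 0.5158·0.0000] = 0.0000
Node 0 (S = 140): V_0 = e^(−0.01)·[0.4842·17.9177 + 0.5158·0.0000] = 8.5894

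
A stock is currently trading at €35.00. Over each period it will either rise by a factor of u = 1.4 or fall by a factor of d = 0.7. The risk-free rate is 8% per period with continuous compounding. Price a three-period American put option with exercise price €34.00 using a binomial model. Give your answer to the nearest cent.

Risk-neutral probability p = (e^0.08 − 0.7)/(1.4 − 0.7) = 0.3833/0.7000 = 0.5476
Terminal stock prices: S_uuu = 96.04, S_uud = 48.02, S_udd = 24.01, S_ddd = 12
Terminal payoffs (K − S): max(-62.04, 0) = 0, max(-14.02, 0) = 0, max(9.99, 0) = 9.99, max(22, 0) = 22
Node uu (S = 68.6): continuation = e^(−0.08)·[0.5476·0.0000 + 0.4524·0.0000] = 0.0000; exercise value = 0.0000 ≤ continuation, so V_uu = 0.0000
Node ud (S = 34.3): continuation = e^(−0.08)·[0.5476·0.0000 + 0.4524·9.9900] = 4.1724; exercise value = 0.0000 ≤ continuation, so V_ud = 4.1724
Node dd (S = 17.15): continuation = e^(−0.08)·[0.5476·9.9900 + 0.4524·21.9950] = 14.2360; exercise value = 16.8500 > continuation, so V_dd = 16.8500 (exercise)
Node u (S = 49): continuation = e^(−0.08)·[0.5476·0.0000 + 0.4524·4.1724] = 1.7427; exercise value = 0.0000 ≤ continuation, so V_u = 1.7427
Node d (S = 24.5): continuation = e^(−0.08)·[0.5476·4.1724 + 0.4524·16.8500] = 9.1466; exercise value = 9.5000 > continuation, so V_d = 9.5000 (exercise)
Node 0 (S = 35): continuation = e^(−0.08)·[0.5476·1.7427 + 0.4524·9.5000] = 4.8486; exercise value = 0.0000 ≤ continuation, so V_0 = 4.8486

€4.85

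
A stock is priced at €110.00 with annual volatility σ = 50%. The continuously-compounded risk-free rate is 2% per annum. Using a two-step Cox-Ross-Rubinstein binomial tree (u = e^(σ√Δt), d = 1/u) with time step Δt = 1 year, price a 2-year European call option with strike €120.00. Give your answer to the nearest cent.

€27.10

CRR parameters: u = e^(σ√Δt) = e^(0.5·√1) = 1.6487, d = 1/u = 0.6065
Per-period rate: rΔt = 0.02·1 = 0.02, so R = e^0.02 = 1.0202
Risk-neutral probability p = (e^0.02 − 0.6065)/(1.6487 − 0.6065) = 0.4137/1.0422 = 0.3969
Terminal stock prices: S_uu = 299, S_ud = 110, S_dd = 40.47
Terminal payoffs (S − K): max(179, 0) = 179, max(-10, 0) = 0, max(-79.53, 0) = 0
Node u (S = 181.4): V_u = e^(−0.02)·[0.3969·179.0110 + 0.6031·0.0000] = 69.6468
Node d (S = 66.72): V_d = e^(−0.02)·[0.3969·0.0000 + 0.6031·0.0000] = 0.0000
Node 0 (S = 110): V_0 = e^(−0.02)·[0.3969·69.6468 + 0.6031·0.0000] = 27.0971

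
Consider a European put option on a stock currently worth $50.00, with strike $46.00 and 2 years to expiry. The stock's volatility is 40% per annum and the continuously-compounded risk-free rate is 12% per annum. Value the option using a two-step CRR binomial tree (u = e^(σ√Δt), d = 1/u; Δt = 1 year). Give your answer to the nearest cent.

$3.64

CRR parameters: u = e^(σ√Δt) = e^(0.4·√1) = 1.4918, d = 1/u = 0.6703
Per-period rate: rΔt = 0.12·1 = 0.12, so R = e^0.12 = 1.1275
Risk-neutral probability p = (e^0.12 − 0.6703)/(1.4918 − 0.6703) = 0.4572/0.8215 = 0.5565
Terminal stock prices: S_uu = 111.3, S_ud = 50, S_dd = 22.47
Terminal payoffs (K − S): max(-65.28, 0) = 0, max(-4, 0) = 0, max(23.53, 0) = 23.53
Node u (S = 74.59): V_u = e^(−0.12)·[0.5565·0.0000 + 0.4435·0.0000] = 0.0000
Node d (S = 33.52): V_d = e^(−0.12)·[0.5565·0.0000 + 0.4435·23.5336] = 9.2567
Node 0 (S = 50): V_0 = e^(−0.12)·[0.5565·0.0000 + 0.4435·9.2567] = 3.6410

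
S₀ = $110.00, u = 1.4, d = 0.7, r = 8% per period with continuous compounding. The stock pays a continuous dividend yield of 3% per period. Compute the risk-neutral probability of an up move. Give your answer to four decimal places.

Per-period risk-free factor R = e^0.08 = 1.0833; dividend-adjusted growth = e^(0.08−0.03) = 1.0513.
Risk-neutral probability p = (1.0513 − 0.7)/(1.4 − 0.7) = 0.3513/0.7000 = 0.5018

p = 0.5018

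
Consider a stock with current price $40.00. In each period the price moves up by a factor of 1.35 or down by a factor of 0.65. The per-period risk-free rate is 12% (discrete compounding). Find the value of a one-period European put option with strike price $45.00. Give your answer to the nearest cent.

$5.57

Risk-neutral probability p = (1 + 0.12 − 0.65)/(1.35 − 0.65) = 0.4700/0.7000 = 0.6714
Terminal stock prices: S_u = 54, S_d = 26
Terminal payoffs (K − S): max(-9, 0) = 0, max(19, 0) = 19
Node 0 (S = 40): V_0 = 1/1.12·[0.6714·0.0000 + 0.3286·19.0000] = 5.5740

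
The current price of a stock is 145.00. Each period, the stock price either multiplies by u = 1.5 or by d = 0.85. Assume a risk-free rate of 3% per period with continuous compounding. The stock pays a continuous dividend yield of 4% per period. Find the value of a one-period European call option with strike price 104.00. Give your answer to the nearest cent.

Per-period risk-free factor R = e^0.03 = 1.0305; dividend-adjusted growth = e^(0.03−0.04) = 0.9900.
Risk-neutral probability p = (0.9900 − 0.85)/(1.5 − 0.85) = 0.1400/0.6500 = 0.2155
Terminal stock prices: S_u = 217.5, S_d = 123.2
Terminal payoffs (S − K): max(113.5, 0) = 113.5, max(19.25, 0) = 19.25
Node 0 (S = 145): V_0 = e^(−0.03)·[0.2155·113.5000 + 0.7845·19.2500] = 38.3881

38.39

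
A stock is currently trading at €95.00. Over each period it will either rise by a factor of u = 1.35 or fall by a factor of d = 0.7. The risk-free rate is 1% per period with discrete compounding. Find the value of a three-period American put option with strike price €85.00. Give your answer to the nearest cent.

€15.93

Risk-neutral probability p = (1 + 0.01 − 0.7)/(1.35 − 0.7) = 0.3100/0.6500 = 0.4769
Terminal stock prices: S_uuu = 233.7, S_uud = 121.2, S_udd = 62.84, S_ddd = 32.58
Terminal payoffs (K − S): max(-148.7, 0) = 0, max(-36.2, 0) = 0, max(22.16, 0) = 22.16, max(52.42, 0) = 52.42
Node uu (S = 173.1): continuation = 1/1.01·[0.4769·0.0000 + 0.5231·0.0000] = 0.0000; exercise value = 0.0000 ≤ continuation, so V_uu = 0.0000
Node ud (S = 89.77): continuation = 1/1.01·[0.4769·0.0000 + 0.5231·22.1575] = 11.4753; exercise value = 0.0000 ≤ continuation, so V_ud = 11.4753
Node dd (S = 46.55): continuation = 1/1.01·[0.4769·22.1575 + 0.5231·52.4150] = 37.6084; exercise value = 38.4500 > continuation, so V_dd = 38.4500 (exercise)
Node u (S = 128.2): continuation = 1/1.01·[0.4769·0.0000 + 0.5231·11.4753] = 5.9430; exercise value = 0.0000 ≤ continuation, so V_u = 5.9430
Node d (S = 66.5): continuation = 1/1.01·[0.4769·11.4753 + 0.5231·38.4500] = 25.3318; exercise value = 18.5000 ≤ continuation, so V_d = 25.3318
Node 0 (S = 95): continuation = 1/1.01·[0.4769·5.9430 + 0.5231·25.3318] = 15.9256; exercise value = 0.0000 ≤ continuation, so V_0 = 15.9256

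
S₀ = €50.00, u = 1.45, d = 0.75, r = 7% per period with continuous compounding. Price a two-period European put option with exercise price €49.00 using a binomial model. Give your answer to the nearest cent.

Risk-neutral probability p = (e^0.07 − 0.75)/(1.45 − 0.75) = 0.3225/0.7000 = 0.4607
Terminal stock prices: S_uu = 105.1, S_ud = 54.38, S_dd = 28.12
Terminal payoffs (K − S): max(-56.12, 0) = 0, max(-5.375, 0) = 0, max(20.88, 0) = 20.88
Node u (S = 72.5): V_u = e^(−0.07)·[0.4607·0.0000 + 0.5393·0.0000] = 0.0000
Node d (S = 37.5): V_d = e^(−0.07)·[0.4607·0.0000 + 0.5393·20.8750] = 10.4963
Node 0 (S = 50): V_0 = e^(−0.07)·[0.4607·0.0000 + 0.5393·10.4963] = 5.2777

€5.28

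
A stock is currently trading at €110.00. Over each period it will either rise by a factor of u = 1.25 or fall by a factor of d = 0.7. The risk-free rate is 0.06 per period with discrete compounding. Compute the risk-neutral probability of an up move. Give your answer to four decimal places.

Risk-neutral probability p = (1 + 0.06 − 0.7)/(1.25 − 0.7) = 0.3600/0.5500 = 0.6545

p = 0.6545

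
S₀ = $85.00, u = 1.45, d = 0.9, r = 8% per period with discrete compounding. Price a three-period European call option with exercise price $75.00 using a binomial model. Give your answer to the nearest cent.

Risk-neutral probability p = (1 + 0.08 − 0.9)/(1.45 − 0.9) = 0.1800/0.5500 = 0.3273
Terminal stock prices: S_uuu = 259.1, S_uud = 160.8, S_udd = 99.83, S_ddd = 61.97
Terminal payoffs (S − K): max(184.1, 0) = 184.1, max(85.84, 0) = 85.84, max(24.83, 0) = 24.83, max(-13.03, 0) = 0
Node uu (S = 178.7): V_uu = 1/1.08·[0.3273·184.1331 + 0.6727·85.8413] = 109.2681
Node ud (S = 110.9): V_ud = 1/1.08·[0.3273·85.8413 + 0.6727·24.8325] = 41.4806
Node dd (S = 68.85): V_dd = 1/1.08·[0.3273·24.8325 + 0.6727·0.0000] = 7.5250
Node u (S = 123.2): V_u = 1/1.08·[0.3273·109.2681 + 0.6727·41.4806] = 58.9496
Node d (S = 76.5): V_d = 1/1.08·[0.3273·41.4806 + 0.6727·7.5250] = 17.2572
Node 0 (S = 85): V_0 = 1/1.08·[0.3273·58.9496 + 0.6727·17.2572] = 28.6129

$28.61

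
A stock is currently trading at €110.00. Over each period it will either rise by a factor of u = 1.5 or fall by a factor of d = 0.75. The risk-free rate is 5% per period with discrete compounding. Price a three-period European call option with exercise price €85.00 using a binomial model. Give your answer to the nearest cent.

€43.77

Risk-neutral probability p = (1 + 0.05 − 0.75)/(1.5 − 0.75) = 0.3000/0.7500 = 0.4000
Terminal stock prices: S_uuu = 371.2, S_uud = 185.6, S_udd = 92.81, S_ddd = 46.41
Terminal payoffs (S − K): max(286.2, 0) = 286.2, max(100.6, 0) = 100.6, max(7.812, 0) = 7.812, max(-38.59, 0) = 0
Node uu (S = 247.5): V_uu = 1/1.05·[0.4000·286.2500 + 0.6000·100.6250] = 166.5476
Node ud (S = 123.8): V_ud = 1/1.05·[0.4000·100.6250 + 0.6000·7.8125] = 42.7976
Node dd (S = 61.88): V_dd = 1/1.05·[0.4000·7.8125 + 0.6000·0.0000] = 2.9762
Node u (S = 165): V_u = 1/1.05·[0.4000·166.5476 + 0.6000·42.7976] = 87.9025
Node d (S = 82.5): V_d = 1/1.05·[0.4000·42.7976 + 0.6000·2.9762] = 18.0045
Node 0 (S = 110): V_0 = 1/1.05·[0.4000·87.9025 + 0.6000·18.0045] = 43.7750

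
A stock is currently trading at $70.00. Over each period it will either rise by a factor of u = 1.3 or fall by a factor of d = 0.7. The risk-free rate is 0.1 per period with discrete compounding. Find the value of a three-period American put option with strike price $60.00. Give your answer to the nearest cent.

Risk-neutral probability p = (1 + 0.1 − 0.7)/(1.3 − 0.7) = 0.4000/0.6000 = 0.6667
Terminal stock prices: S_uuu = 153.8, S_uud = 82.81, S_udd = 44.59, S_ddd = 24.01
Terminal payoffs (K − S): max(-93.79, 0) = 0, max(-22.81, 0) = 0, max(15.41, 0) = 15.41, max(35.99, 0) = 35.99
Node uu (S = 118.3): continuation = 1/1.1·[0.6667·0.0000 + 0.3333·0.0000] = 0.0000; exercise value = 0.0000 ≤ continuation, so V_uu = 0.0000
Node ud (S = 63.7): continuation = 1/1.1·[0.6667·0.0000 + 0.3333·15.4100] = 4.6697; exercise value = 0.0000 ≤ continuation, so V_ud = 4.6697
Node dd (S = 34.3): continuation = 1/1.1·[0.6667·15.4100 + 0.3333·35.9900] = 20.2455; exercise value = 25.7000 > continuation, so V_dd = 25.7000 (exercise)
Node u (S = 91): continuation = 1/1.1·[0.6667·0.0000 + 0.3333·4.6697] = 1.4151; exercise value = 0.0000 ≤ continuation, so V_u = 1.4151
Node d (S = 49): continuation = 1/1.1·[0.6667·4.6697 + 0.3333·25.7000] = 10.6180; exercise value = 11.0000 > continuation, so V_d = 11.0000 (exercise)
Node 0 (S = 70): continuation = 1/1.1·[0.6667·1.4151 + 0.3333·11.0000] = 4.1909; exercise value = 0.0000 ≤ continuation, so V_0 = 4.1909

$4.19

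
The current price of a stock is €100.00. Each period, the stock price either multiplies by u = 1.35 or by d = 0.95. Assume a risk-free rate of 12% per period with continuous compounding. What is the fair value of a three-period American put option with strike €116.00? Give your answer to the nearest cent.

€16.00

Risk-neutral probability p = (e^0.12 − 0.95)/(1.35 − 0.95) = 0.1775/0.4000 = 0.4437
Terminal stock prices: S_uuu = 246, S_uud = 173.1, S_udd = 121.8, S_ddd = 85.74
Terminal payoffs (K − S): max(-130, 0) = 0, max(-57.14, 0) = 0, max(-5.837, 0) = 0, max(30.26, 0) = 30.26
Node uu (S = 182.3): continuation = e^(−0.12)·[0.4437·0.0000 + 0.5563·0.0000] = 0.0000; exercise value = 0.0000 ≤ continuation, so V_uu = 0.0000
Node ud (S = 128.2): continuation = e^(−0.12)·[0.4437·0.0000 + 0.5563·0.0000] = 0.0000; exercise value = 0.0000 ≤ continuation, so V_ud = 0.0000
Node dd (S = 90.25): continuation = e^(−0.12)·[0.4437·0.0000 + 0.5563·30.2625] = 14.9302; exercise value = 25.7500 > continuation, so V_dd = 25.7500 (exercise)
Node u (S = 135): continuation = e^(−0.12)·[0.4437·0.0000 + 0.5563·0.0000] = 0.0000; exercise value = 0.0000 ≤ continuation, so V_u = 0.0000
Node d (S = 95): continuation = e^(−0.12)·[0.4437·0.0000 + 0.5563·25.7500] = 12.7039; exercise value = 21.0000 > continuation, so V_d = 21.0000 (exercise)
Node 0 (S = 100): continuation = e^(−0.12)·[0.4437·0.0000 + 0.5563·21.0000] = 10.3605; exercise value = 16.0000 > continuation, so V_0 = 16.0000 (exercise)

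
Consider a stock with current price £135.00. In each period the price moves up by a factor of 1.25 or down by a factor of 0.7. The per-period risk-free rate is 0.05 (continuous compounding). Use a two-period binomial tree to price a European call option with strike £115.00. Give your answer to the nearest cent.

Risk-neutral probability p = (e^0.05 − 0.7)/(1.25 − 0.7) = 0.3513/0.5500 = 0.6387
Terminal stock prices: S_uu = 210.9, S_ud = 118.1, S_dd = 66.15
Terminal payoffs (S − K): max(95.94, 0) = 95.94, max(3.125, 0) = 3.125, max(-48.85, 0) = 0
Node u (S = 168.8): V_u = e^(−0.05)·[0.6387·95.9375 + 0.3613·3.1250] = 59.3586
Node d (S = 94.5): V_d = e^(−0.05)·[0.6387·3.1250 + 0.3613·0.0000] = 1.8985
Node 0 (S = 135): V_0 = e^(−0.05)·[0.6387·59.3586 + 0.3613·1.8985] = 36.7144

£36.71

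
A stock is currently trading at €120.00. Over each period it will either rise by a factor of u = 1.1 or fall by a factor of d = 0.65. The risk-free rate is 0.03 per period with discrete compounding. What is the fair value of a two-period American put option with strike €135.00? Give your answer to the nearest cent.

Risk-neutral probability p = (1 + 0.03 − 0.65)/(1.1 − 0.65) = 0.3800/0.4500 = 0.8444
Terminal stock prices: S_uu = 145.2, S_ud = 85.8, S_dd = 50.7
Terminal payoffs (K − S): max(-10.2, 0) = 0, max(49.2, 0) = 49.2, max(84.3, 0) = 84.3
Node u (S = 132): continuation = 1/1.03·[0.8444·0.0000 + 0.1556·49.2000] = 7.4304; exercise value = 3.0000 ≤ continuation, so V_u = 7.4304
Node d (S = 78): continuation = 1/1.03·[0.8444·49.2000 + 0.1556·84.3000] = 53.0680; exercise value = 57.0000 > continuation, so V_d = 57.0000 (exercise)
Node 0 (S = 120): continuation = 1/1.03·[0.8444·7.4304 + 0.1556·57.0000] = 14.7002; exercise value = 15.0000 > continuation, so V_0 = 15.0000 (exercise)

€15.00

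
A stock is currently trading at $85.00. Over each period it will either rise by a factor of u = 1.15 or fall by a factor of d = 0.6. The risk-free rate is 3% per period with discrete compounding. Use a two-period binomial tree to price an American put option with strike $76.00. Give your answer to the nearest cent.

$8.09

Risk-neutral probability p = (1 + 0.03 − 0.6)/(1.15 − 0.6) = 0.4300/0.5500 = 0.7818
Terminal stock prices: S_uu = 112.4, S_ud = 58.65, S_dd = 30.6
Terminal payoffs (K − S): max(-36.41, 0) = 0, max(17.35, 0) = 17.35, max(45.4, 0) = 45.4
Node u (S = 97.75): continuation = 1/1.03·[0.7818·0.0000 + 0.2182·17.3500] = 3.6752; exercise value = 0.0000 ≤ continuation, so V_u = 3.6752
Node d (S = 51): continuation = 1/1.03·[0.7818·17.3500 + 0.2182·45.4000] = 22.7864; exercise value = 25.0000 > continuation, so V_d = 25.0000 (exercise)
Node 0 (S = 85): continuation = 1/1.03·[0.7818·3.6752 + 0.2182·25.0000] = 8.0853; exercise value = 0.0000 ≤ continuation, so V_0 = 8.0853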